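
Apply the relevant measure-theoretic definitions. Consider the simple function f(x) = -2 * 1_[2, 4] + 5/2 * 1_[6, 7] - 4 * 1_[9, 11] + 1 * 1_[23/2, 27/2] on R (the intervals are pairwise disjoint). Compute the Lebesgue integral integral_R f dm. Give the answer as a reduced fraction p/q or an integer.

For a simple function f = sum_i c_i * 1_{A_i} with disjoint A_i,
  integral f dm = sum_i c_i * m(A_i).
Lengths of the A_i:
  m(A_1) = 4 - 2 = 2.
  m(A_2) = 7 - 6 = 1.
  m(A_3) = 11 - 9 = 2.
  m(A_4) = 27/2 - 23/2 = 2.
Contributions c_i * m(A_i):
  (-2) * (2) = -4.
  (5/2) * (1) = 5/2.
  (-4) * (2) = -8.
  (1) * (2) = 2.
Total: -4 + 5/2 - 8 + 2 = -15/2.

-15/2


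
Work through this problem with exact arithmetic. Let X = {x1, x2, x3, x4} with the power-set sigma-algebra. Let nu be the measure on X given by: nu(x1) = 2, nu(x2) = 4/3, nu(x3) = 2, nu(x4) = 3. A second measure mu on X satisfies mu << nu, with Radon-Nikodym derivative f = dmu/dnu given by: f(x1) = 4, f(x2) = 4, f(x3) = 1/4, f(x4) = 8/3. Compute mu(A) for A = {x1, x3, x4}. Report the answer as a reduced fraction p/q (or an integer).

By the defining property of the Radon-Nikodym derivative, for every measurable set A,
  mu(A) = integral_A f dnu.
Since nu is a discrete measure concentrated on the atoms of X, the integral over A reduces to the sum
  mu(A) = sum_{x in A} f(x) * nu({x}).
Computing each term:
  x1: f(x1) * nu(x1) = 4 * 2 = 8.
  x3: f(x3) * nu(x3) = 1/4 * 2 = 1/2.
  x4: f(x4) * nu(x4) = 8/3 * 3 = 8.
Summing: mu(A) = 8 + 1/2 + 8 = 33/2.

33/2


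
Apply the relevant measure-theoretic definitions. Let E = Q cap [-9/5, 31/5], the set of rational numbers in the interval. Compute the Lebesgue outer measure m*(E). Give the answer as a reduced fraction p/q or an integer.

The set Q cap [-9/5, 31/5] is countable (a subset of the countable set Q). Lebesgue outer measure of any countable set is 0: each singleton {q} has m*({q}) = 0, and by countable subadditivity m*(union_k {q_k}) <= sum_k m*({q_k}) = sum_k 0 = 0. The reverse inequality m*(E) >= 0 is automatic. So m*(Q cap [-9/5, 31/5]) = 0.

0


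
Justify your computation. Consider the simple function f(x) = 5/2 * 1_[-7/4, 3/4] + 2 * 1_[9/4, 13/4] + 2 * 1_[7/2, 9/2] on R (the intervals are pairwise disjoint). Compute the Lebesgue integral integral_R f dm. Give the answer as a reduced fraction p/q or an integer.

For a simple function f = sum_i c_i * 1_{A_i} with disjoint A_i,
  integral f dm = sum_i c_i * m(A_i).
Lengths of the A_i:
  m(A_1) = 3/4 - (-7/4) = 5/2.
  m(A_2) = 13/4 - 9/4 = 1.
  m(A_3) = 9/2 - 7/2 = 1.
Contributions c_i * m(A_i):
  (5/2) * (5/2) = 25/4.
  (2) * (1) = 2.
  (2) * (1) = 2.
Total: 25/4 + 2 + 2 = 41/4.

41/4


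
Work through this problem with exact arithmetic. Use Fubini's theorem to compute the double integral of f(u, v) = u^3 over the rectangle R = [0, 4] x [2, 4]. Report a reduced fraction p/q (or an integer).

f(u, v) is a tensor product of a function of u and a function of v, and both factors are bounded continuous (hence Lebesgue integrable) on the rectangle, so Fubini's theorem applies:
  integral_R f d(m x m) = (integral_a1^b1 u^3 du) * (integral_a2^b2 1 dv).
Inner integral in u: integral_{0}^{4} u^3 du = (4^4 - 0^4)/4
  = 64.
Inner integral in v: integral_{2}^{4} 1 dv = (4^1 - 2^1)/1
  = 2.
Product: (64) * (2) = 128.

128


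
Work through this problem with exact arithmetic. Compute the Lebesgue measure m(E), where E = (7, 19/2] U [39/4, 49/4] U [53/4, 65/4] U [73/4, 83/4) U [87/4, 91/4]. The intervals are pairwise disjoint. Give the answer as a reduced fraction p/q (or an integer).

For pairwise disjoint intervals, m(union_i I_i) = sum_i m(I_i),
and m is invariant under swapping open/closed endpoints (single points have measure 0).
So m(E) = sum_i (b_i - a_i).
  I_1 has length 19/2 - 7 = 5/2.
  I_2 has length 49/4 - 39/4 = 5/2.
  I_3 has length 65/4 - 53/4 = 3.
  I_4 has length 83/4 - 73/4 = 5/2.
  I_5 has length 91/4 - 87/4 = 1.
Summing:
  m(E) = 5/2 + 5/2 + 3 + 5/2 + 1 = 23/2.

23/2


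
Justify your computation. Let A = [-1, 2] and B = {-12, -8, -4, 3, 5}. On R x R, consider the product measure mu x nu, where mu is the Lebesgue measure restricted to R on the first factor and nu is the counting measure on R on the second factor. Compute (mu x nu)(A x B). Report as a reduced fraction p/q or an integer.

For a measurable rectangle A x B, the product measure satisfies
  (mu x nu)(A x B) = mu(A) * nu(B).
  mu(A) = 3.
  nu(B) = 5.
  (mu x nu)(A x B) = 3 * 5 = 15.

15


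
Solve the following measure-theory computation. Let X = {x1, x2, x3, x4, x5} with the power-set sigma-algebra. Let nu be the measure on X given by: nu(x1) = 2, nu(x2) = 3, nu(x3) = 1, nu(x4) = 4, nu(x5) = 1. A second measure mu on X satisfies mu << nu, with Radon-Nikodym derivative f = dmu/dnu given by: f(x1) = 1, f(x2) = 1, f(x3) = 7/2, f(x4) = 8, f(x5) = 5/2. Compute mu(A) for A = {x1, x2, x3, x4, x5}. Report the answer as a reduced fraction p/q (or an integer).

By the defining property of the Radon-Nikodym derivative, for every measurable set A,
  mu(A) = integral_A f dnu.
Since nu is a discrete measure concentrated on the atoms of X, the integral over A reduces to the sum
  mu(A) = sum_{x in A} f(x) * nu({x}).
Computing each term:
  x1: f(x1) * nu(x1) = 1 * 2 = 2.
  x2: f(x2) * nu(x2) = 1 * 3 = 3.
  x3: f(x3) * nu(x3) = 7/2 * 1 = 7/2.
  x4: f(x4) * nu(x4) = 8 * 4 = 32.
  x5: f(x5) * nu(x5) = 5/2 * 1 = 5/2.
Summing: mu(A) = 2 + 3 + 7/2 + 32 + 5/2 = 43.

43


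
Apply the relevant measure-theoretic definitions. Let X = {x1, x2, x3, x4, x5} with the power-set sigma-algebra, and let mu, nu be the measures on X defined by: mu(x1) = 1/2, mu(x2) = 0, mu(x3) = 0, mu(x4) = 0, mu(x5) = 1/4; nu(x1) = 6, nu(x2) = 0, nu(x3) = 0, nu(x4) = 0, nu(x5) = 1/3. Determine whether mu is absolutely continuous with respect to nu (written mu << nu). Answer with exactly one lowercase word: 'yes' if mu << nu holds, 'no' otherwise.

mu << nu means: every nu-null measurable set is also mu-null; equivalently, for every atom x, if nu({x}) = 0 then mu({x}) = 0.
Checking each atom:
  x1: nu = 6 > 0 -> no constraint.
  x2: nu = 0, mu = 0 -> consistent with mu << nu.
  x3: nu = 0, mu = 0 -> consistent with mu << nu.
  x4: nu = 0, mu = 0 -> consistent with mu << nu.
  x5: nu = 1/3 > 0 -> no constraint.
No atom violates the condition. Therefore mu << nu.

yes


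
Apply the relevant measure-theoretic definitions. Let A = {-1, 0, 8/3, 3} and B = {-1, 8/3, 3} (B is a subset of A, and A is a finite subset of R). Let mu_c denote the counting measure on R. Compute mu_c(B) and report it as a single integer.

Counting measure assigns mu_c(E) = |E| (number of elements) when E is finite.
B has 3 element(s), so mu_c(B) = 3.

3


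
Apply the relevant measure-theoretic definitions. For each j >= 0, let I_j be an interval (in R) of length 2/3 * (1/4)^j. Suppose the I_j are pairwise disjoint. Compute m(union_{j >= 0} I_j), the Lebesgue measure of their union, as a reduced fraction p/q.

By countable additivity of the Lebesgue measure on pairwise disjoint measurable sets,
  m(union_{j >= 0} I_j) = sum_{j >= 0} m(I_j) = sum_{j >= 0} a * r^j,
  with a = 2/3 and r = 1/4.
Since 0 < r = 1/4 < 1, the geometric series converges:
  sum_{j >= 0} a * r^j = a / (1 - r).
  = 2/3 / (1 - 1/4)
  = 2/3 / (3/4)
  = 8/9.

8/9


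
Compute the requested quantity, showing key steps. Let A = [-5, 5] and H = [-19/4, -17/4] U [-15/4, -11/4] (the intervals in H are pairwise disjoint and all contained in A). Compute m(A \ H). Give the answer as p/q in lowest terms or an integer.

The ambient interval has length m(A) = 5 - (-5) = 10.
Since the holes are disjoint and sit inside A, by finite additivity
  m(H) = sum_i (b_i - a_i), and m(A \ H) = m(A) - m(H).
Computing the hole measures:
  m(H_1) = -17/4 - (-19/4) = 1/2.
  m(H_2) = -11/4 - (-15/4) = 1.
Summed: m(H) = 1/2 + 1 = 3/2.
So m(A \ H) = 10 - 3/2 = 17/2.

17/2


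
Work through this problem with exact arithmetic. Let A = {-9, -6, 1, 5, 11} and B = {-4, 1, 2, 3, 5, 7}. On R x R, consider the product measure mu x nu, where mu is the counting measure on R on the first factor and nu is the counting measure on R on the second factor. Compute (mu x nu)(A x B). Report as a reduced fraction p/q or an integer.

For a measurable rectangle A x B, the product measure satisfies
  (mu x nu)(A x B) = mu(A) * nu(B).
  mu(A) = 5.
  nu(B) = 6.
  (mu x nu)(A x B) = 5 * 6 = 30.

30


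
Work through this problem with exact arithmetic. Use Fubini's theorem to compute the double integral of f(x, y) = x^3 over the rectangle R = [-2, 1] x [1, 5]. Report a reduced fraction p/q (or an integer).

f(x, y) is a tensor product of a function of x and a function of y, and both factors are bounded continuous (hence Lebesgue integrable) on the rectangle, so Fubini's theorem applies:
  integral_R f d(m x m) = (integral_a1^b1 x^3 dx) * (integral_a2^b2 1 dy).
Inner integral in x: integral_{-2}^{1} x^3 dx = (1^4 - (-2)^4)/4
  = -15/4.
Inner integral in y: integral_{1}^{5} 1 dy = (5^1 - 1^1)/1
  = 4.
Product: (-15/4) * (4) = -15.

-15


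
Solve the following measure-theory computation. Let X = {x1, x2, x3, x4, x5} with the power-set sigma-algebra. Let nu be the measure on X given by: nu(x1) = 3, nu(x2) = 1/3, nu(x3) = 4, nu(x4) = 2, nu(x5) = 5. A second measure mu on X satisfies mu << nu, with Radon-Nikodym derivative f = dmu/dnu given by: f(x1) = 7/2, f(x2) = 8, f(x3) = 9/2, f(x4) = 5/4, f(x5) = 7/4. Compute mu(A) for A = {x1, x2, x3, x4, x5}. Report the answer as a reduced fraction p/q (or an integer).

By the defining property of the Radon-Nikodym derivative, for every measurable set A,
  mu(A) = integral_A f dnu.
Since nu is a discrete measure concentrated on the atoms of X, the integral over A reduces to the sum
  mu(A) = sum_{x in A} f(x) * nu({x}).
Computing each term:
  x1: f(x1) * nu(x1) = 7/2 * 3 = 21/2.
  x2: f(x2) * nu(x2) = 8 * 1/3 = 8/3.
  x3: f(x3) * nu(x3) = 9/2 * 4 = 18.
  x4: f(x4) * nu(x4) = 5/4 * 2 = 5/2.
  x5: f(x5) * nu(x5) = 7/4 * 5 = 35/4.
Summing: mu(A) = 21/2 + 8/3 + 18 + 5/2 + 35/4 = 509/12.

509/12


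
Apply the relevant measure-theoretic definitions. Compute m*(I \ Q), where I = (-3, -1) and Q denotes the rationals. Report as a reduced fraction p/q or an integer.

The interval I = (-3, -1) has m(I) = -1 - (-3) = 2 (endpoints are measure-zero, so open/closed/half-open agree). Write I = (I cap Q) u (I \ Q). The rationals in I are countable, so m*(I cap Q) = 0 (cover each rational by intervals whose total length is arbitrarily small). By countable subadditivity m*(I) <= m*(I cap Q) + m*(I \ Q), hence m*(I \ Q) >= m(I) = 2. The reverse inequality m*(I \ Q) <= m*(I) = 2 is trivial since (I \ Q) is a subset of I. Therefore m*(I \ Q) = 2.

2


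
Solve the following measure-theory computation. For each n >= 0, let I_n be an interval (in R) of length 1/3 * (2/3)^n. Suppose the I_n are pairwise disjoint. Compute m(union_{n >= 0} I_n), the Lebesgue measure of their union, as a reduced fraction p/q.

By countable additivity of the Lebesgue measure on pairwise disjoint measurable sets,
  m(union_{n >= 0} I_n) = sum_{n >= 0} m(I_n) = sum_{n >= 0} a * r^n,
  with a = 1/3 and r = 2/3.
Since 0 < r = 2/3 < 1, the geometric series converges:
  sum_{n >= 0} a * r^n = a / (1 - r).
  = 1/3 / (1 - 2/3)
  = 1/3 / (1/3)
  = 1.

1


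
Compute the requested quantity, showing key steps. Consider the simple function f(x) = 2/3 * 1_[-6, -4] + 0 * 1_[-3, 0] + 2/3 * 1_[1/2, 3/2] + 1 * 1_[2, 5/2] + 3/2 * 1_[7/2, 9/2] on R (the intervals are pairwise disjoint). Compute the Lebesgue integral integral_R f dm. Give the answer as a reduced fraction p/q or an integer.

For a simple function f = sum_i c_i * 1_{A_i} with disjoint A_i,
  integral f dm = sum_i c_i * m(A_i).
Lengths of the A_i:
  m(A_1) = -4 - (-6) = 2.
  m(A_2) = 0 - (-3) = 3.
  m(A_3) = 3/2 - 1/2 = 1.
  m(A_4) = 5/2 - 2 = 1/2.
  m(A_5) = 9/2 - 7/2 = 1.
Contributions c_i * m(A_i):
  (2/3) * (2) = 4/3.
  (0) * (3) = 0.
  (2/3) * (1) = 2/3.
  (1) * (1/2) = 1/2.
  (3/2) * (1) = 3/2.
Total: 4/3 + 0 + 2/3 + 1/2 + 3/2 = 4.

4


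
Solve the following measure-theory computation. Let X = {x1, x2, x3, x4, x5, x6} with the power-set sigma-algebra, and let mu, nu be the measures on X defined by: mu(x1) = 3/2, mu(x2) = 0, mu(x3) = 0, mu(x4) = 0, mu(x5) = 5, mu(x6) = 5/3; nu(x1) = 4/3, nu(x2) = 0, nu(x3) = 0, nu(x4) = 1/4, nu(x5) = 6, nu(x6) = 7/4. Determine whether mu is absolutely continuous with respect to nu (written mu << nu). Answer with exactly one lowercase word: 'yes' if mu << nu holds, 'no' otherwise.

mu << nu means: every nu-null measurable set is also mu-null; equivalently, for every atom x, if nu({x}) = 0 then mu({x}) = 0.
Checking each atom:
  x1: nu = 4/3 > 0 -> no constraint.
  x2: nu = 0, mu = 0 -> consistent with mu << nu.
  x3: nu = 0, mu = 0 -> consistent with mu << nu.
  x4: nu = 1/4 > 0 -> no constraint.
  x5: nu = 6 > 0 -> no constraint.
  x6: nu = 7/4 > 0 -> no constraint.
No atom violates the condition. Therefore mu << nu.

yes


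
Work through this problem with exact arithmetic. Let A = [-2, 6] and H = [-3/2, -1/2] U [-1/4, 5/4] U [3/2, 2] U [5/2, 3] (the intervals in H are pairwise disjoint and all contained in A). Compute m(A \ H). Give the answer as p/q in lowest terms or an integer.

The ambient interval has length m(A) = 6 - (-2) = 8.
Since the holes are disjoint and sit inside A, by finite additivity
  m(H) = sum_i (b_i - a_i), and m(A \ H) = m(A) - m(H).
Computing the hole measures:
  m(H_1) = -1/2 - (-3/2) = 1.
  m(H_2) = 5/4 - (-1/4) = 3/2.
  m(H_3) = 2 - 3/2 = 1/2.
  m(H_4) = 3 - 5/2 = 1/2.
Summed: m(H) = 1 + 3/2 + 1/2 + 1/2 = 7/2.
So m(A \ H) = 8 - 7/2 = 9/2.

9/2


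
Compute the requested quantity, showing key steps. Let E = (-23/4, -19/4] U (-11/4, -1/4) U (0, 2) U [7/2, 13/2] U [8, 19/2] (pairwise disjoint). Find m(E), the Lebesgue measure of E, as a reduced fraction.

For pairwise disjoint intervals, m(union_i I_i) = sum_i m(I_i),
and m is invariant under swapping open/closed endpoints (single points have measure 0).
So m(E) = sum_i (b_i - a_i).
  I_1 has length -19/4 - (-23/4) = 1.
  I_2 has length -1/4 - (-11/4) = 5/2.
  I_3 has length 2 - 0 = 2.
  I_4 has length 13/2 - 7/2 = 3.
  I_5 has length 19/2 - 8 = 3/2.
Summing:
  m(E) = 1 + 5/2 + 2 + 3 + 3/2 = 10.

10


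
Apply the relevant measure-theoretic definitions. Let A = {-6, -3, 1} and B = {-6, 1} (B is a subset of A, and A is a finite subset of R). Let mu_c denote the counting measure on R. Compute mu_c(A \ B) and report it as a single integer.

Counting measure assigns mu_c(E) = |E| (number of elements) when E is finite. For B subset A, A \ B is the set of elements of A not in B, so |A \ B| = |A| - |B|.
|A| = 3, |B| = 2, so mu_c(A \ B) = 3 - 2 = 1.

1


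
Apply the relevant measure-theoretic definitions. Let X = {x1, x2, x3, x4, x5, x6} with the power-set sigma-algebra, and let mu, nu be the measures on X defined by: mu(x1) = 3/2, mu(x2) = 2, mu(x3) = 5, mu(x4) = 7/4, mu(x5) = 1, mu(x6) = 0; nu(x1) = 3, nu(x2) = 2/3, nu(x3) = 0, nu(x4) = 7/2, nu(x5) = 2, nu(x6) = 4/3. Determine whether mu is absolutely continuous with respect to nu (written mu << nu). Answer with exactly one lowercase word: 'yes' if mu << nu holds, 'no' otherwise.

mu << nu means: every nu-null measurable set is also mu-null; equivalently, for every atom x, if nu({x}) = 0 then mu({x}) = 0.
Checking each atom:
  x1: nu = 3 > 0 -> no constraint.
  x2: nu = 2/3 > 0 -> no constraint.
  x3: nu = 0, mu = 5 > 0 -> violates mu << nu.
  x4: nu = 7/2 > 0 -> no constraint.
  x5: nu = 2 > 0 -> no constraint.
  x6: nu = 4/3 > 0 -> no constraint.
The atom(s) x3 violate the condition (nu = 0 but mu > 0). Therefore mu is NOT absolutely continuous w.r.t. nu.

no


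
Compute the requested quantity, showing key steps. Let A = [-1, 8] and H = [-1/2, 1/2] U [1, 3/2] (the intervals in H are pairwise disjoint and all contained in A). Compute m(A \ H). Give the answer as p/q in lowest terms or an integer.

The ambient interval has length m(A) = 8 - (-1) = 9.
Since the holes are disjoint and sit inside A, by finite additivity
  m(H) = sum_i (b_i - a_i), and m(A \ H) = m(A) - m(H).
Computing the hole measures:
  m(H_1) = 1/2 - (-1/2) = 1.
  m(H_2) = 3/2 - 1 = 1/2.
Summed: m(H) = 1 + 1/2 = 3/2.
So m(A \ H) = 9 - 3/2 = 15/2.

15/2


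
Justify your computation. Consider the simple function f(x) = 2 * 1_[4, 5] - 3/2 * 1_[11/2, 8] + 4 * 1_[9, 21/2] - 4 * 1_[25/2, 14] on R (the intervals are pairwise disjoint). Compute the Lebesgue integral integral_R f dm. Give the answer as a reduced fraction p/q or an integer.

For a simple function f = sum_i c_i * 1_{A_i} with disjoint A_i,
  integral f dm = sum_i c_i * m(A_i).
Lengths of the A_i:
  m(A_1) = 5 - 4 = 1.
  m(A_2) = 8 - 11/2 = 5/2.
  m(A_3) = 21/2 - 9 = 3/2.
  m(A_4) = 14 - 25/2 = 3/2.
Contributions c_i * m(A_i):
  (2) * (1) = 2.
  (-3/2) * (5/2) = -15/4.
  (4) * (3/2) = 6.
  (-4) * (3/2) = -6.
Total: 2 - 15/4 + 6 - 6 = -7/4.

-7/4


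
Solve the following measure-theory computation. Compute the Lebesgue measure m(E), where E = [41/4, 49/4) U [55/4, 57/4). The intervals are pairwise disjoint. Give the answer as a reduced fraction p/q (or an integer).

For pairwise disjoint intervals, m(union_i I_i) = sum_i m(I_i),
and m is invariant under swapping open/closed endpoints (single points have measure 0).
So m(E) = sum_i (b_i - a_i).
  I_1 has length 49/4 - 41/4 = 2.
  I_2 has length 57/4 - 55/4 = 1/2.
Summing:
  m(E) = 2 + 1/2 = 5/2.

5/2


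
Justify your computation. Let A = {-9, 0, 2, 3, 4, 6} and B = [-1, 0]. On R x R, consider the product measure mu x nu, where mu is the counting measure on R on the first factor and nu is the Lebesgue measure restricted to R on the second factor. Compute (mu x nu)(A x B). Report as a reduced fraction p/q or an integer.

For a measurable rectangle A x B, the product measure satisfies
  (mu x nu)(A x B) = mu(A) * nu(B).
  mu(A) = 6.
  nu(B) = 1.
  (mu x nu)(A x B) = 6 * 1 = 6.

6


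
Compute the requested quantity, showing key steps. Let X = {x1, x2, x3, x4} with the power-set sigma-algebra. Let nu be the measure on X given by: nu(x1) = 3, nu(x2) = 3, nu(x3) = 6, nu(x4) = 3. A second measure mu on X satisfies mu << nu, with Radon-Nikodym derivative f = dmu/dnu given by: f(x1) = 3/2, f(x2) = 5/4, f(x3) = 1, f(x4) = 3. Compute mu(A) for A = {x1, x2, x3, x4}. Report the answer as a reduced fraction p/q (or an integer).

By the defining property of the Radon-Nikodym derivative, for every measurable set A,
  mu(A) = integral_A f dnu.
Since nu is a discrete measure concentrated on the atoms of X, the integral over A reduces to the sum
  mu(A) = sum_{x in A} f(x) * nu({x}).
Computing each term:
  x1: f(x1) * nu(x1) = 3/2 * 3 = 9/2.
  x2: f(x2) * nu(x2) = 5/4 * 3 = 15/4.
  x3: f(x3) * nu(x3) = 1 * 6 = 6.
  x4: f(x4) * nu(x4) = 3 * 3 = 9.
Summing: mu(A) = 9/2 + 15/4 + 6 + 9 = 93/4.

93/4


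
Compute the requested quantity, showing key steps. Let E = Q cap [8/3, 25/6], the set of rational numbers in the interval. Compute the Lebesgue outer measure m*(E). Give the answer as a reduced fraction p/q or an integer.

Q cap [8/3, 25/6] is countable; list its elements as q_1, q_2, ... . Fix eps > 0 and cover the k-th point by an interval of length eps * 2^(-k). The cover has total length eps * sum_{k>=1} 2^(-k) = eps, so by definition of outer measure m*(Q cap [8/3, 25/6]) <= eps. Since eps was arbitrary and m* >= 0, the outer measure is 0.

0


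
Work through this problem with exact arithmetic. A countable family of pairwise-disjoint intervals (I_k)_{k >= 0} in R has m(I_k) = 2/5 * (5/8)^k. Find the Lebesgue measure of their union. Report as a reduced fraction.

By countable additivity of the Lebesgue measure on pairwise disjoint measurable sets,
  m(union_{k >= 0} I_k) = sum_{k >= 0} m(I_k) = sum_{k >= 0} a * r^k,
  with a = 2/5 and r = 5/8.
Since 0 < r = 5/8 < 1, the geometric series converges:
  sum_{k >= 0} a * r^k = a / (1 - r).
  = 2/5 / (1 - 5/8)
  = 2/5 / (3/8)
  = 16/15.

16/15


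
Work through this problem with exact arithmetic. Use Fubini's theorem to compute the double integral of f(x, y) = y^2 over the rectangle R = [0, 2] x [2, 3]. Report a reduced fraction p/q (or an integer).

f(x, y) is a tensor product of a function of x and a function of y, and both factors are bounded continuous (hence Lebesgue integrable) on the rectangle, so Fubini's theorem applies:
  integral_R f d(m x m) = (integral_a1^b1 1 dx) * (integral_a2^b2 y^2 dy).
Inner integral in x: integral_{0}^{2} 1 dx = (2^1 - 0^1)/1
  = 2.
Inner integral in y: integral_{2}^{3} y^2 dy = (3^3 - 2^3)/3
  = 19/3.
Product: (2) * (19/3) = 38/3.

38/3


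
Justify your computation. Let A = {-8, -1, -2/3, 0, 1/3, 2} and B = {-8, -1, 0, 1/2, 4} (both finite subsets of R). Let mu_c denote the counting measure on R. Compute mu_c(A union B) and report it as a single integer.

Counting measure on a finite set equals cardinality. By inclusion-exclusion, |A union B| = |A| + |B| - |A cap B|.
|A| = 6, |B| = 5, |A cap B| = 3.
So mu_c(A union B) = 6 + 5 - 3 = 8.

8


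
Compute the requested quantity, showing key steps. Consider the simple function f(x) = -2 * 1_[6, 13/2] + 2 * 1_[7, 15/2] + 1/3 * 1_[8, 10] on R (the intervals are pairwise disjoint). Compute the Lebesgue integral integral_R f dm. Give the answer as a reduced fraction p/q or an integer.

For a simple function f = sum_i c_i * 1_{A_i} with disjoint A_i,
  integral f dm = sum_i c_i * m(A_i).
Lengths of the A_i:
  m(A_1) = 13/2 - 6 = 1/2.
  m(A_2) = 15/2 - 7 = 1/2.
  m(A_3) = 10 - 8 = 2.
Contributions c_i * m(A_i):
  (-2) * (1/2) = -1.
  (2) * (1/2) = 1.
  (1/3) * (2) = 2/3.
Total: -1 + 1 + 2/3 = 2/3.

2/3


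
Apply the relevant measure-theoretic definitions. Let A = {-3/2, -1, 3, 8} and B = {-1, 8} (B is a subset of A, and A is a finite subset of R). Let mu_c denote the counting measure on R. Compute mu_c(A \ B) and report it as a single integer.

Counting measure assigns mu_c(E) = |E| (number of elements) when E is finite. For B subset A, A \ B is the set of elements of A not in B, so |A \ B| = |A| - |B|.
|A| = 4, |B| = 2, so mu_c(A \ B) = 4 - 2 = 2.

2


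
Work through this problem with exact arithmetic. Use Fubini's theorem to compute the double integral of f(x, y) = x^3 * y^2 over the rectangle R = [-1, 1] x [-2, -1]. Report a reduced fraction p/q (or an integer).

f(x, y) is a tensor product of a function of x and a function of y, and both factors are bounded continuous (hence Lebesgue integrable) on the rectangle, so Fubini's theorem applies:
  integral_R f d(m x m) = (integral_a1^b1 x^3 dx) * (integral_a2^b2 y^2 dy).
Inner integral in x: integral_{-1}^{1} x^3 dx = (1^4 - (-1)^4)/4
  = 0.
Inner integral in y: integral_{-2}^{-1} y^2 dy = ((-1)^3 - (-2)^3)/3
  = 7/3.
Product: (0) * (7/3) = 0.

0


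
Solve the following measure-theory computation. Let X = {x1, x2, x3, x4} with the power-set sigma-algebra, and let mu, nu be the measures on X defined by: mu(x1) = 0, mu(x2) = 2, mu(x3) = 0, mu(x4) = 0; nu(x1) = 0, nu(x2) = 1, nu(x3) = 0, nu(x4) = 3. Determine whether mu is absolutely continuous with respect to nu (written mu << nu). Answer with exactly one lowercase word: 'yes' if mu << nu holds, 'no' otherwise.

mu << nu means: every nu-null measurable set is also mu-null; equivalently, for every atom x, if nu({x}) = 0 then mu({x}) = 0.
Checking each atom:
  x1: nu = 0, mu = 0 -> consistent with mu << nu.
  x2: nu = 1 > 0 -> no constraint.
  x3: nu = 0, mu = 0 -> consistent with mu << nu.
  x4: nu = 3 > 0 -> no constraint.
No atom violates the condition. Therefore mu << nu.

yes


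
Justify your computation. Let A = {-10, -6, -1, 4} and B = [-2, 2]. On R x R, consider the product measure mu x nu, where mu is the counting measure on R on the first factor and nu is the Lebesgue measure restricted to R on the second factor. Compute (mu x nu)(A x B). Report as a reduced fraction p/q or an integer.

For a measurable rectangle A x B, the product measure satisfies
  (mu x nu)(A x B) = mu(A) * nu(B).
  mu(A) = 4.
  nu(B) = 4.
  (mu x nu)(A x B) = 4 * 4 = 16.

16


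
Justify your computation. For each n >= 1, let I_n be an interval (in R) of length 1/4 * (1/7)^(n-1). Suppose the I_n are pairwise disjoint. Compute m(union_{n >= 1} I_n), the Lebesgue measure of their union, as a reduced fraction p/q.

By countable additivity of the Lebesgue measure on pairwise disjoint measurable sets,
  m(union_{n >= 1} I_n) = sum_{n >= 1} m(I_n) = sum_{n >= 1} a * r^(n-1),
  with a = 1/4 and r = 1/7.
Since 0 < r = 1/7 < 1, the geometric series converges:
  sum_{n >= 1} a * r^(n-1) = a / (1 - r).
  = 1/4 / (1 - 1/7)
  = 1/4 / (6/7)
  = 7/24.

7/24


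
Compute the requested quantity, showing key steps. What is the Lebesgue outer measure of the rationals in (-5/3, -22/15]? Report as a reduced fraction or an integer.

E = Q cap (-5/3, -22/15] is a subset of Q, which is countable. Enumerate Q = {q_1, q_2, ...}; for any eps > 0, cover q_k by the open interval (q_k - eps/2^(k+1), q_k + eps/2^(k+1)), of length eps/2^k. The total cover length is sum_{k>=1} eps/2^k = eps. Hence m*(E) <= m*(Q) <= eps for every eps > 0, and since outer measure is non-negative, m*(E) = 0.

0


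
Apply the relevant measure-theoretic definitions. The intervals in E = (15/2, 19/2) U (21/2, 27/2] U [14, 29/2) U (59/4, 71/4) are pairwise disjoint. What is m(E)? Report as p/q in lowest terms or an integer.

For pairwise disjoint intervals, m(union_i I_i) = sum_i m(I_i),
and m is invariant under swapping open/closed endpoints (single points have measure 0).
So m(E) = sum_i (b_i - a_i).
  I_1 has length 19/2 - 15/2 = 2.
  I_2 has length 27/2 - 21/2 = 3.
  I_3 has length 29/2 - 14 = 1/2.
  I_4 has length 71/4 - 59/4 = 3.
Summing:
  m(E) = 2 + 3 + 1/2 + 3 = 17/2.

17/2


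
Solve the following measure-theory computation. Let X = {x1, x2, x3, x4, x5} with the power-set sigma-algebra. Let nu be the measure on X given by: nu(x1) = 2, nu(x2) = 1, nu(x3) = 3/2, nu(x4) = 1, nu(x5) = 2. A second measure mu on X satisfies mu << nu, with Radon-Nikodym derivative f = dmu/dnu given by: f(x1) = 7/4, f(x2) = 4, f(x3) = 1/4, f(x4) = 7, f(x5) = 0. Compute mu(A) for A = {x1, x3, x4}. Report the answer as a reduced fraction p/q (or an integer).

By the defining property of the Radon-Nikodym derivative, for every measurable set A,
  mu(A) = integral_A f dnu.
Since nu is a discrete measure concentrated on the atoms of X, the integral over A reduces to the sum
  mu(A) = sum_{x in A} f(x) * nu({x}).
Computing each term:
  x1: f(x1) * nu(x1) = 7/4 * 2 = 7/2.
  x3: f(x3) * nu(x3) = 1/4 * 3/2 = 3/8.
  x4: f(x4) * nu(x4) = 7 * 1 = 7.
Summing: mu(A) = 7/2 + 3/8 + 7 = 87/8.

87/8


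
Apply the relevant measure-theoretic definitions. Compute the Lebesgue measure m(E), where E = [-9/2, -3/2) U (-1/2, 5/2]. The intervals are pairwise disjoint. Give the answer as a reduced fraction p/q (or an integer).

For pairwise disjoint intervals, m(union_i I_i) = sum_i m(I_i),
and m is invariant under swapping open/closed endpoints (single points have measure 0).
So m(E) = sum_i (b_i - a_i).
  I_1 has length -3/2 - (-9/2) = 3.
  I_2 has length 5/2 - (-1/2) = 3.
Summing:
  m(E) = 3 + 3 = 6.

6


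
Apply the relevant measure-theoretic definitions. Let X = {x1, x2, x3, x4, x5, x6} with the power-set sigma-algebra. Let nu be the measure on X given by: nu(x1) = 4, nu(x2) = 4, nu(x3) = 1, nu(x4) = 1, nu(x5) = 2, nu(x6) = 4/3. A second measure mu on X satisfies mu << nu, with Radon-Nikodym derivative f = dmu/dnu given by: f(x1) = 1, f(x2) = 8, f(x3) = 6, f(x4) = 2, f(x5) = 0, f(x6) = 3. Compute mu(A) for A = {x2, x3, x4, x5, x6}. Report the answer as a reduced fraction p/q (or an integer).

By the defining property of the Radon-Nikodym derivative, for every measurable set A,
  mu(A) = integral_A f dnu.
Since nu is a discrete measure concentrated on the atoms of X, the integral over A reduces to the sum
  mu(A) = sum_{x in A} f(x) * nu({x}).
Computing each term:
  x2: f(x2) * nu(x2) = 8 * 4 = 32.
  x3: f(x3) * nu(x3) = 6 * 1 = 6.
  x4: f(x4) * nu(x4) = 2 * 1 = 2.
  x5: f(x5) * nu(x5) = 0 * 2 = 0.
  x6: f(x6) * nu(x6) = 3 * 4/3 = 4.
Summing: mu(A) = 32 + 6 + 2 + 0 + 4 = 44.

44


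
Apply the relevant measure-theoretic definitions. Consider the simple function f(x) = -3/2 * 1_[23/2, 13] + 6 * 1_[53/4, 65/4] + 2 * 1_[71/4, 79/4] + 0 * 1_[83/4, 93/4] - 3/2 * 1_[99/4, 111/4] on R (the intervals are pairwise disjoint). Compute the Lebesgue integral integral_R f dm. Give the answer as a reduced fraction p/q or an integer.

For a simple function f = sum_i c_i * 1_{A_i} with disjoint A_i,
  integral f dm = sum_i c_i * m(A_i).
Lengths of the A_i:
  m(A_1) = 13 - 23/2 = 3/2.
  m(A_2) = 65/4 - 53/4 = 3.
  m(A_3) = 79/4 - 71/4 = 2.
  m(A_4) = 93/4 - 83/4 = 5/2.
  m(A_5) = 111/4 - 99/4 = 3.
Contributions c_i * m(A_i):
  (-3/2) * (3/2) = -9/4.
  (6) * (3) = 18.
  (2) * (2) = 4.
  (0) * (5/2) = 0.
  (-3/2) * (3) = -9/2.
Total: -9/4 + 18 + 4 + 0 - 9/2 = 61/4.

61/4


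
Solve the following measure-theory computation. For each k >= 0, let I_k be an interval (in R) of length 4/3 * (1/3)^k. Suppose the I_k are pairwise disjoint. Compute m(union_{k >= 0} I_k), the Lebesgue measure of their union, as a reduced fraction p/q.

By countable additivity of the Lebesgue measure on pairwise disjoint measurable sets,
  m(union_{k >= 0} I_k) = sum_{k >= 0} m(I_k) = sum_{k >= 0} a * r^k,
  with a = 4/3 and r = 1/3.
Since 0 < r = 1/3 < 1, the geometric series converges:
  sum_{k >= 0} a * r^k = a / (1 - r).
  = 4/3 / (1 - 1/3)
  = 4/3 / (2/3)
  = 2.

2


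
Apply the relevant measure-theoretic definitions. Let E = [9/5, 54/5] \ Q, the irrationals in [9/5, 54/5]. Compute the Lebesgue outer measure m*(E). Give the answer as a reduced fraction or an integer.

The interval I = [9/5, 54/5] has m(I) = 54/5 - 9/5 = 9 (endpoints are measure-zero, so open/closed/half-open agree). Write I = (I cap Q) u (I \ Q). The rationals in I are countable, so m*(I cap Q) = 0 (cover each rational by intervals whose total length is arbitrarily small). By countable subadditivity m*(I) <= m*(I cap Q) + m*(I \ Q), hence m*(I \ Q) >= m(I) = 9. The reverse inequality m*(I \ Q) <= m*(I) = 9 is trivial since (I \ Q) is a subset of I. Therefore m*(I \ Q) = 9.

9


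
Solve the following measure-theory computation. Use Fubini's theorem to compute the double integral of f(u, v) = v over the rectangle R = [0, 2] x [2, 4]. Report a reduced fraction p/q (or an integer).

f(u, v) is a tensor product of a function of u and a function of v, and both factors are bounded continuous (hence Lebesgue integrable) on the rectangle, so Fubini's theorem applies:
  integral_R f d(m x m) = (integral_a1^b1 1 du) * (integral_a2^b2 v dv).
Inner integral in u: integral_{0}^{2} 1 du = (2^1 - 0^1)/1
  = 2.
Inner integral in v: integral_{2}^{4} v dv = (4^2 - 2^2)/2
  = 6.
Product: (2) * (6) = 12.

12


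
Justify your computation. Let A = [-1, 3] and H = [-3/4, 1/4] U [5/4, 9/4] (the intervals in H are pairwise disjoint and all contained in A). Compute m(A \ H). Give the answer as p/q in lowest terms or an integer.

The ambient interval has length m(A) = 3 - (-1) = 4.
Since the holes are disjoint and sit inside A, by finite additivity
  m(H) = sum_i (b_i - a_i), and m(A \ H) = m(A) - m(H).
Computing the hole measures:
  m(H_1) = 1/4 - (-3/4) = 1.
  m(H_2) = 9/4 - 5/4 = 1.
Summed: m(H) = 1 + 1 = 2.
So m(A \ H) = 4 - 2 = 2.

2


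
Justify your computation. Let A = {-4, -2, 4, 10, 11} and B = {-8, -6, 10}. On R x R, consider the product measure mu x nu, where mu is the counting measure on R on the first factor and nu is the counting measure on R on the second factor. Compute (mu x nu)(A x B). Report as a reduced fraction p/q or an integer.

For a measurable rectangle A x B, the product measure satisfies
  (mu x nu)(A x B) = mu(A) * nu(B).
  mu(A) = 5.
  nu(B) = 3.
  (mu x nu)(A x B) = 5 * 3 = 15.

15


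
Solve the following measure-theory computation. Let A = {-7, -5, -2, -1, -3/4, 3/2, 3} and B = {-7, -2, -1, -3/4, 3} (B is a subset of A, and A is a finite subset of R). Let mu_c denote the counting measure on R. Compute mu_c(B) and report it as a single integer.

Counting measure assigns mu_c(E) = |E| (number of elements) when E is finite.
B has 5 element(s), so mu_c(B) = 5.

5


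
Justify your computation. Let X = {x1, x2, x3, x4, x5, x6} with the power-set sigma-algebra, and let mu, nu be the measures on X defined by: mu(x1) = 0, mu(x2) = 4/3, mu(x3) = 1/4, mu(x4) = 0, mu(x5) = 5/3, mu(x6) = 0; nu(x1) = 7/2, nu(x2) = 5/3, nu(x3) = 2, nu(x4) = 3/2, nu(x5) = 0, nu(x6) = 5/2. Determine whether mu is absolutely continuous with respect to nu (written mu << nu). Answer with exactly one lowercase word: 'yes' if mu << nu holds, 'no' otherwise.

mu << nu means: every nu-null measurable set is also mu-null; equivalently, for every atom x, if nu({x}) = 0 then mu({x}) = 0.
Checking each atom:
  x1: nu = 7/2 > 0 -> no constraint.
  x2: nu = 5/3 > 0 -> no constraint.
  x3: nu = 2 > 0 -> no constraint.
  x4: nu = 3/2 > 0 -> no constraint.
  x5: nu = 0, mu = 5/3 > 0 -> violates mu << nu.
  x6: nu = 5/2 > 0 -> no constraint.
The atom(s) x5 violate the condition (nu = 0 but mu > 0). Therefore mu is NOT absolutely continuous w.r.t. nu.

no


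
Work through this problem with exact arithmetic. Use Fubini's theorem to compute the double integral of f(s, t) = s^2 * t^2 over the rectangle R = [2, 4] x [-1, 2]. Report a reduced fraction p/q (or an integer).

f(s, t) is a tensor product of a function of s and a function of t, and both factors are bounded continuous (hence Lebesgue integrable) on the rectangle, so Fubini's theorem applies:
  integral_R f d(m x m) = (integral_a1^b1 s^2 ds) * (integral_a2^b2 t^2 dt).
Inner integral in s: integral_{2}^{4} s^2 ds = (4^3 - 2^3)/3
  = 56/3.
Inner integral in t: integral_{-1}^{2} t^2 dt = (2^3 - (-1)^3)/3
  = 3.
Product: (56/3) * (3) = 56.

56


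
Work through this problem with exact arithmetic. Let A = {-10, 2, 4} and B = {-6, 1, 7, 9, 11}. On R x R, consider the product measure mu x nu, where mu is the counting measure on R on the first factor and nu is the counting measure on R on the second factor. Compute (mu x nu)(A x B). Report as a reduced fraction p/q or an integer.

For a measurable rectangle A x B, the product measure satisfies
  (mu x nu)(A x B) = mu(A) * nu(B).
  mu(A) = 3.
  nu(B) = 5.
  (mu x nu)(A x B) = 3 * 5 = 15.

15


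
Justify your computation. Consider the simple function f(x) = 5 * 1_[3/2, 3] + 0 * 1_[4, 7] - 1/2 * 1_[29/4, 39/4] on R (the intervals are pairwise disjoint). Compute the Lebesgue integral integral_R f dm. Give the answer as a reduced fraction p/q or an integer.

For a simple function f = sum_i c_i * 1_{A_i} with disjoint A_i,
  integral f dm = sum_i c_i * m(A_i).
Lengths of the A_i:
  m(A_1) = 3 - 3/2 = 3/2.
  m(A_2) = 7 - 4 = 3.
  m(A_3) = 39/4 - 29/4 = 5/2.
Contributions c_i * m(A_i):
  (5) * (3/2) = 15/2.
  (0) * (3) = 0.
  (-1/2) * (5/2) = -5/4.
Total: 15/2 + 0 - 5/4 = 25/4.

25/4


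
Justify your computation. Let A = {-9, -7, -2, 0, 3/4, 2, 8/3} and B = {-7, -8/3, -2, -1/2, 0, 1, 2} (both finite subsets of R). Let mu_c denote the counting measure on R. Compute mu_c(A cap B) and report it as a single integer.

Counting measure on a finite set equals cardinality. mu_c(A cap B) = |A cap B| (elements appearing in both).
Enumerating the elements of A that also lie in B gives 4 element(s).
So mu_c(A cap B) = 4.

4


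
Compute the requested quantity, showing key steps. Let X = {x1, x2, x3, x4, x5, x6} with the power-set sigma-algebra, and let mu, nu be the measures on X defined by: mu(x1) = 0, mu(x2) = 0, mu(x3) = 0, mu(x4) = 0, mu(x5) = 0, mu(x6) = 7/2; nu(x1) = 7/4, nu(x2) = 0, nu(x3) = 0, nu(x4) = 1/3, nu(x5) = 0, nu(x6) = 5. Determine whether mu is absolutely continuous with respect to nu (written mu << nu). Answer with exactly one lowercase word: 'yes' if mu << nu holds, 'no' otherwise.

mu << nu means: every nu-null measurable set is also mu-null; equivalently, for every atom x, if nu({x}) = 0 then mu({x}) = 0.
Checking each atom:
  x1: nu = 7/4 > 0 -> no constraint.
  x2: nu = 0, mu = 0 -> consistent with mu << nu.
  x3: nu = 0, mu = 0 -> consistent with mu << nu.
  x4: nu = 1/3 > 0 -> no constraint.
  x5: nu = 0, mu = 0 -> consistent with mu << nu.
  x6: nu = 5 > 0 -> no constraint.
No atom violates the condition. Therefore mu << nu.

yes


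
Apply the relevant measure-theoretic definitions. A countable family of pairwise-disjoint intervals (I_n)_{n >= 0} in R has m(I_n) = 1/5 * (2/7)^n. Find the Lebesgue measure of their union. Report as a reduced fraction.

By countable additivity of the Lebesgue measure on pairwise disjoint measurable sets,
  m(union_{n >= 0} I_n) = sum_{n >= 0} m(I_n) = sum_{n >= 0} a * r^n,
  with a = 1/5 and r = 2/7.
Since 0 < r = 2/7 < 1, the geometric series converges:
  sum_{n >= 0} a * r^n = a / (1 - r).
  = 1/5 / (1 - 2/7)
  = 1/5 / (5/7)
  = 7/25.

7/25


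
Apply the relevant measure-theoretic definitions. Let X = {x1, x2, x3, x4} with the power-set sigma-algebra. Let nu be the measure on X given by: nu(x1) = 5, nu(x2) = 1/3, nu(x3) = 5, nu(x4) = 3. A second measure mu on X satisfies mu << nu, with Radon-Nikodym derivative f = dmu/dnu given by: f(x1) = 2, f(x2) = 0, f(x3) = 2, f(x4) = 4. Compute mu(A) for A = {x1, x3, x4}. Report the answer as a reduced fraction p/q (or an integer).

By the defining property of the Radon-Nikodym derivative, for every measurable set A,
  mu(A) = integral_A f dnu.
Since nu is a discrete measure concentrated on the atoms of X, the integral over A reduces to the sum
  mu(A) = sum_{x in A} f(x) * nu({x}).
Computing each term:
  x1: f(x1) * nu(x1) = 2 * 5 = 10.
  x3: f(x3) * nu(x3) = 2 * 5 = 10.
  x4: f(x4) * nu(x4) = 4 * 3 = 12.
Summing: mu(A) = 10 + 10 + 12 = 32.

32


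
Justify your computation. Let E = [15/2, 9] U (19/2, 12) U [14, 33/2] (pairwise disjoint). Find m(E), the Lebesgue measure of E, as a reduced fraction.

For pairwise disjoint intervals, m(union_i I_i) = sum_i m(I_i),
and m is invariant under swapping open/closed endpoints (single points have measure 0).
So m(E) = sum_i (b_i - a_i).
  I_1 has length 9 - 15/2 = 3/2.
  I_2 has length 12 - 19/2 = 5/2.
  I_3 has length 33/2 - 14 = 5/2.
Summing:
  m(E) = 3/2 + 5/2 + 5/2 = 13/2.

13/2


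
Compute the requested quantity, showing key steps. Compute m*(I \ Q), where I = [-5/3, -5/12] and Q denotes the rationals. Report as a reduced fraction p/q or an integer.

The interval I = [-5/3, -5/12] has m(I) = -5/12 - (-5/3) = 5/4 (endpoints are measure-zero, so open/closed/half-open agree). Write I = (I cap Q) u (I \ Q). The rationals in I are countable, so m*(I cap Q) = 0 (cover each rational by intervals whose total length is arbitrarily small). By countable subadditivity m*(I) <= m*(I cap Q) + m*(I \ Q), hence m*(I \ Q) >= m(I) = 5/4. The reverse inequality m*(I \ Q) <= m*(I) = 5/4 is trivial since (I \ Q) is a subset of I. Therefore m*(I \ Q) = 5/4.

5/4


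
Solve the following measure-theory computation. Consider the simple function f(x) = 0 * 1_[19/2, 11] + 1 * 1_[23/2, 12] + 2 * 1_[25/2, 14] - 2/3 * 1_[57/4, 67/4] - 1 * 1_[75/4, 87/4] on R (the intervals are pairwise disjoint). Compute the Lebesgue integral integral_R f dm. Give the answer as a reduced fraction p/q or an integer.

For a simple function f = sum_i c_i * 1_{A_i} with disjoint A_i,
  integral f dm = sum_i c_i * m(A_i).
Lengths of the A_i:
  m(A_1) = 11 - 19/2 = 3/2.
  m(A_2) = 12 - 23/2 = 1/2.
  m(A_3) = 14 - 25/2 = 3/2.
  m(A_4) = 67/4 - 57/4 = 5/2.
  m(A_5) = 87/4 - 75/4 = 3.
Contributions c_i * m(A_i):
  (0) * (3/2) = 0.
  (1) * (1/2) = 1/2.
  (2) * (3/2) = 3.
  (-2/3) * (5/2) = -5/3.
  (-1) * (3) = -3.
Total: 0 + 1/2 + 3 - 5/3 - 3 = -7/6.

-7/6


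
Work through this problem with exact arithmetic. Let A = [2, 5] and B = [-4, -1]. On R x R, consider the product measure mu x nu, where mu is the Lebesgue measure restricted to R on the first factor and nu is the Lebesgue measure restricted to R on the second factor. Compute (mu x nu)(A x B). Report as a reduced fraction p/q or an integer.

For a measurable rectangle A x B, the product measure satisfies
  (mu x nu)(A x B) = mu(A) * nu(B).
  mu(A) = 3.
  nu(B) = 3.
  (mu x nu)(A x B) = 3 * 3 = 9.

9
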